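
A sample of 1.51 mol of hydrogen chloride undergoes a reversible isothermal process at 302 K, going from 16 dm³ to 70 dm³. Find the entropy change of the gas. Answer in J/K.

For an isothermal ideal gas ΔS_gas = nR ln(V₂/V₁) = 1.51 × 8.314 × ln(70/16) = 18.5 J/K.

ΔS_gas = 18.5 J/K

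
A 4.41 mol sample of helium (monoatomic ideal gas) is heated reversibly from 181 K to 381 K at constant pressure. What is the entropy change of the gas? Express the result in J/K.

ΔS = 68.2 J/K

At constant pressure, ΔS = nC_p ln(T₂/T₁) with C_p = 5R/2 = 20.79 J mol⁻¹ K⁻¹.
ΔS = 4.41 × 20.79 × ln(381/181) = 68.2 J/K.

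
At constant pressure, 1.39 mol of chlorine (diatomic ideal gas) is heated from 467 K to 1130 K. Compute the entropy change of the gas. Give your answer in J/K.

At constant pressure, ΔS = nC_p ln(T₂/T₁) with C_p = 7R/2 = 29.1 J mol⁻¹ K⁻¹.
ΔS = 1.39 × 29.1 × ln(1130/467) = 35.7 J/K.

ΔS = 35.7 J/K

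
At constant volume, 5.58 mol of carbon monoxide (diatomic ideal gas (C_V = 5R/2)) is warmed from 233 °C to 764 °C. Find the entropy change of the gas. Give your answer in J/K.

ΔS = 83.2 J/K

In kelvin: T₁ = 506.15 K, T₂ = 1037.15 K. At constant volume, ΔS = nC_V ln(T₂/T₁) with C_V = 5R/2 = 20.79 J mol⁻¹ K⁻¹.
ΔS = 5.58 × 20.79 × ln(1037.15/506.15) = 83.2 J/K.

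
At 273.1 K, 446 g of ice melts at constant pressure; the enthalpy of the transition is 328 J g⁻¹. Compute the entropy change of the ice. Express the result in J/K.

Heat absorbed by the substance: Q = mL = 446 × 328 = 146288 J.
At constant T, ΔS = Q_rev/T = 146288 / 273.1 = 536 J/K.

ΔS = 536 J/K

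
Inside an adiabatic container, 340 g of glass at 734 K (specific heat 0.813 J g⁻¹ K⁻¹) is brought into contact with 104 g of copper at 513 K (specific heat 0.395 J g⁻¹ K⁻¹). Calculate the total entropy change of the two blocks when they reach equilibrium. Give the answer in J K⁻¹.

ΔS_total = 2.1 J/K

Energy balance: T_f = (m₁c₁T₁ + m₂c₂T₂)/(m₁c₁ + m₂c₂) = 705.41 K.
ΔS₁ = m₁c₁ ln(T_f/T₁) = 276.42 × ln(705.41/734) = -10.98 J/K.
ΔS₂ = m₂c₂ ln(T_f/T₂) = 41.08 × ln(705.41/513) = 13.08 J/K.
ΔS_total = -10.98 + 13.08 = 2.1 J/K.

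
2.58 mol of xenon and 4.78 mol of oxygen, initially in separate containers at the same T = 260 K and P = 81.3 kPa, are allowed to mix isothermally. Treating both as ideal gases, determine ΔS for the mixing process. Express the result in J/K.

ΔS_mix = 39.6 J/K

Mole fractions: x_A = 2.58/7.36 = 0.351, x_B = 0.649.
ΔS_mix = −R(n_A ln x_A + n_B ln x_B) = −8.314 × (2.58 ln 0.351 + 4.78 ln 0.649) = 39.6 J/K.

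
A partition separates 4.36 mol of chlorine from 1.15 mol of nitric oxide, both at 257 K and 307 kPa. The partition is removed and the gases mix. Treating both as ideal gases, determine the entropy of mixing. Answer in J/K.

ΔS_mix = 23.5 J/K

Mole fractions: x_A = 4.36/5.51 = 0.791, x_B = 0.209.
ΔS_mix = −R(n_A ln x_A + n_B ln x_B) = −8.314 × (4.36 ln 0.791 + 1.15 ln 0.209) = 23.5 J/K.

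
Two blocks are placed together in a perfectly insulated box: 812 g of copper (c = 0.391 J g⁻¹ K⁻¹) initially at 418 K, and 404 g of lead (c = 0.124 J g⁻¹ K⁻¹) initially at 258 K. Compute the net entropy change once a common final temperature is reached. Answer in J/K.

Energy balance: T_f = (m₁c₁T₁ + m₂c₂T₂)/(m₁c₁ + m₂c₂) = 396.19 K.
ΔS₁ = m₁c₁ ln(T_f/T₁) = 317.492 × ln(396.19/418) = -17.01 J/K.
ΔS₂ = m₂c₂ ln(T_f/T₂) = 50.096 × ln(396.19/258) = 21.49 J/K.
ΔS_total = -17.01 + 21.49 = 4.48 J/K.

ΔS_total = 4.48 J/K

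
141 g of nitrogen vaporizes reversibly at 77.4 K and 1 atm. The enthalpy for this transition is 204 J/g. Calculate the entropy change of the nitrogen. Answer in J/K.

ΔS = 372 J/K

Heat absorbed by the substance: Q = mL = 141 × 204 = 28764 J.
At constant T, ΔS = Q_rev/T = 28764 / 77.4 = 372 J/K.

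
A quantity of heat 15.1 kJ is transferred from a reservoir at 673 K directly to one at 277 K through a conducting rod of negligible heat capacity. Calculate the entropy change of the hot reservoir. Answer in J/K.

ΔS_hot = -22.4 J/K

The hot reservoir loses heat Q, so ΔS_hot = −Q/T_H = −15100/673 = -22.4 J/K.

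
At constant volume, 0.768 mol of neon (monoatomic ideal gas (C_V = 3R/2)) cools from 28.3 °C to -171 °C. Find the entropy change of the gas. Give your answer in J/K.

In kelvin: T₁ = 301.45 K, T₂ = 102.15 K. At constant volume, ΔS = nC_V ln(T₂/T₁) with C_V = 3R/2 = 12.47 J mol⁻¹ K⁻¹.
ΔS = 0.768 × 12.47 × ln(102.15/301.45) = -10.4 J/K.

ΔS = -10.4 J/K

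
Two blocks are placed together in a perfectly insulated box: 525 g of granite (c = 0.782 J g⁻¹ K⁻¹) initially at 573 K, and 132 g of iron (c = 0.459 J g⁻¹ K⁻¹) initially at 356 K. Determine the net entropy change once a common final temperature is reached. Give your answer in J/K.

Energy balance: T_f = (m₁c₁T₁ + m₂c₂T₂)/(m₁c₁ + m₂c₂) = 545.09 K.
ΔS₁ = m₁c₁ ln(T_f/T₁) = 410.55 × ln(545.09/573) = -20.5 J/K.
ΔS₂ = m₂c₂ ln(T_f/T₂) = 60.588 × ln(545.09/356) = 25.81 J/K.
ΔS_total = -20.5 + 25.81 = 5.31 J/K.

ΔS_total = 5.31 J/K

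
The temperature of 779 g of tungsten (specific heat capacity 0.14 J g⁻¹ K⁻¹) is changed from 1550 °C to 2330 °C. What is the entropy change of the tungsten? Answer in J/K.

In kelvin: T₁ = 1823.15 K, T₂ = 2603.15 K. ΔS = ∫dQ_rev/T = m c ln(T₂/T₁) = 779 × 0.14 × ln(2603.15/1823.15) = 38.8 J/K.

ΔS = 38.8 J/K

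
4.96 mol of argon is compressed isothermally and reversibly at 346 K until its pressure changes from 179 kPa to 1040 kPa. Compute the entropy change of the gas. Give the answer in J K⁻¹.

ΔS_gas = -72.6 J/K

For an isothermal ideal gas ΔS_gas = nR ln(P₁/P₂) = 4.96 × 8.314 × ln(179/1040) = -72.6 J/K.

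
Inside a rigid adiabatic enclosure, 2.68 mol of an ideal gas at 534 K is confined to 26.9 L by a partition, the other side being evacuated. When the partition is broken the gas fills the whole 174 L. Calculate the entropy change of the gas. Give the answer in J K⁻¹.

ΔS_gas = 41.6 J/K

No heat is exchanged and no work is done, so the ideal-gas temperature stays constant.
Entropy is a state function; using a reversible isothermal path, ΔS_gas = nR ln(V₂/V₁) = 2.68 × 8.314 × ln(174/26.9) = 41.6 J/K.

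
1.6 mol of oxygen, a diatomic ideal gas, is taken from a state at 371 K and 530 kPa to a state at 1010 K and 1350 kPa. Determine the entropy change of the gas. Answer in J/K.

ΔS = 34.2 J/K

ΔS = nC_p ln(T₂/T₁) − nR ln(P₂/P₁), with C_p = 7R/2 = 29.1 J mol⁻¹ K⁻¹ for a diatomic ideal gas.
ΔS = 1.6 × [29.1 × ln(1010/371) − 8.314 × ln(1350/530)] = 34.2 J/K.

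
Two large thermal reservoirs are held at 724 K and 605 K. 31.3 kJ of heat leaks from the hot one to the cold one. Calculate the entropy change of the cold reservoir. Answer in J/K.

ΔS_cold = 51.7 J/K

The cold reservoir gains heat Q, so ΔS_cold = +Q/T_C = 31300/605 = 51.7 J/K.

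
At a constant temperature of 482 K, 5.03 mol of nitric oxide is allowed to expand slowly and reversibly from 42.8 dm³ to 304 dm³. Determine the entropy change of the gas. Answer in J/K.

For an isothermal ideal gas ΔS_gas = nR ln(V₂/V₁) = 5.03 × 8.314 × ln(304/42.8) = 82 J/K.

ΔS_gas = 82 J/K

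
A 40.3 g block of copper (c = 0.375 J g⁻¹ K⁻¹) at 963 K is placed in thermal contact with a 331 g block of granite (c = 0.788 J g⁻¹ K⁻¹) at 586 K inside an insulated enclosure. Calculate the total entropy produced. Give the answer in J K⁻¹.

Energy balance: T_f = (m₁c₁T₁ + m₂c₂T₂)/(m₁c₁ + m₂c₂) = 606.65 K.
ΔS₁ = m₁c₁ ln(T_f/T₁) = 15.1125 × ln(606.65/963) = -6.984 J/K.
ΔS₂ = m₂c₂ ln(T_f/T₂) = 260.828 × ln(606.65/586) = 9.032 J/K.
ΔS_total = -6.984 + 9.032 = 2.05 J/K.

ΔS_total = 2.05 J/K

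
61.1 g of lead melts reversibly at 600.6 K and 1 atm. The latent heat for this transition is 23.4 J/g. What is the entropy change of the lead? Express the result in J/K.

Heat absorbed by the substance: Q = mL = 61.1 × 23.4 = 1429.74 J.
At constant T, ΔS = Q_rev/T = 1429.74 / 600.6 = 2.38 J/K.

ΔS = 2.38 J/K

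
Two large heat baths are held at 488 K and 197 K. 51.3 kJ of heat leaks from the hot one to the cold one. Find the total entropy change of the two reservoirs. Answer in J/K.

ΔS_total = 155 J/K

ΔS_hot = −Q/T_H = −51300/488 = -105.1 J/K and ΔS_cold = +Q/T_C = 51300/197 = 260.4 J/K.
ΔS_total = -105.1 + 260.4 = 155 J/K, positive as the second law requires.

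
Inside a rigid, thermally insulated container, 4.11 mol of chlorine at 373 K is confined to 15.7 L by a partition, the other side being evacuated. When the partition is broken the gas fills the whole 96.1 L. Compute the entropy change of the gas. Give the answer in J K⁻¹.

ΔS_gas = 61.9 J/K

No heat is exchanged and no work is done, so the ideal-gas temperature stays constant.
Entropy is a state function; using a reversible isothermal path, ΔS_gas = nR ln(V₂/V₁) = 4.11 × 8.314 × ln(96.1/15.7) = 61.9 J/K.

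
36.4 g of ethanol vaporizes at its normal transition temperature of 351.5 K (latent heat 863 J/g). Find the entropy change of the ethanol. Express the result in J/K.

Heat absorbed by the substance: Q = mL = 36.4 × 863 = 31413.2 J.
At constant T, ΔS = Q_rev/T = 31413.2 / 351.5 = 89.4 J/K.

ΔS = 89.4 J/K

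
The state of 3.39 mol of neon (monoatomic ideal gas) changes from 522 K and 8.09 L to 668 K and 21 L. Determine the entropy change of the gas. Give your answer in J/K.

ΔS = 37.3 J/K

Entropy is a state function: ΔS = nC_V ln(T₂/T₁) + nR ln(V₂/V₁), with C_V = 3R/2 = 12.47 J mol⁻¹ K⁻¹ for a monoatomic ideal gas.
ΔS = 3.39 × [12.47 × ln(668/522) + 8.314 × ln(21/8.09)] = 37.3 J/K.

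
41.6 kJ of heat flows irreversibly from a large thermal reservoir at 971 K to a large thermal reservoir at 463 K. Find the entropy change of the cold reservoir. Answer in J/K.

The cold reservoir gains heat Q, so ΔS_cold = +Q/T_C = 41600/463 = 89.8 J/K.

ΔS_cold = 89.8 J/K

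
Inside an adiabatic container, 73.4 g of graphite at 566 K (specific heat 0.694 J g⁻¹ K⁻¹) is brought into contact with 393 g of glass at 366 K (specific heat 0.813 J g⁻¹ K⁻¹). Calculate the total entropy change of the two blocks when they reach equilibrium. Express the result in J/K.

ΔS_total = 4.63 J/K

Energy balance: T_f = (m₁c₁T₁ + m₂c₂T₂)/(m₁c₁ + m₂c₂) = 393.5 K.
ΔS₁ = m₁c₁ ln(T_f/T₁) = 50.9396 × ln(393.5/566) = -18.52 J/K.
ΔS₂ = m₂c₂ ln(T_f/T₂) = 319.509 × ln(393.5/366) = 23.15 J/K.
ΔS_total = -18.52 + 23.15 = 4.63 J/K.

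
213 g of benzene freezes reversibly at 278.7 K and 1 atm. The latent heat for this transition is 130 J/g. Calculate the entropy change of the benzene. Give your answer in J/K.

ΔS = -99.4 J/K

Heat released by the substance: Q = −mL = −213 × 130 = −27690 J.
At constant T, ΔS = Q_rev/T = −27690 / 278.7 = -99.4 J/K.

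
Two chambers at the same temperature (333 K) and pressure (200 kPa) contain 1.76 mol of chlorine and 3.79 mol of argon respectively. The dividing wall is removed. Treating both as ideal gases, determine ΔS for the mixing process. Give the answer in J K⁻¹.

ΔS_mix = 28.8 J/K

Mole fractions: x_A = 1.76/5.55 = 0.317, x_B = 0.683.
ΔS_mix = −R(n_A ln x_A + n_B ln x_B) = −8.314 × (1.76 ln 0.317 + 3.79 ln 0.683) = 28.8 J/K.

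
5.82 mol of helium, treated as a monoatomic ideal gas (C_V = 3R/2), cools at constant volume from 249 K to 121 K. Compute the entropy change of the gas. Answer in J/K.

At constant volume, ΔS = nC_V ln(T₂/T₁) with C_V = 3R/2 = 12.47 J mol⁻¹ K⁻¹.
ΔS = 5.82 × 12.47 × ln(121/249) = -52.4 J/K.

ΔS = -52.4 J/K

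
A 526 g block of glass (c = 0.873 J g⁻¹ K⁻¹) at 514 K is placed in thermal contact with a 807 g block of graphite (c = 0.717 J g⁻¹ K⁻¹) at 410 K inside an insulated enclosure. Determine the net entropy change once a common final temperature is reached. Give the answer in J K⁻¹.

ΔS_total = 6.59 J/K

Energy balance: T_f = (m₁c₁T₁ + m₂c₂T₂)/(m₁c₁ + m₂c₂) = 456.02 K.
ΔS₁ = m₁c₁ ln(T_f/T₁) = 459.198 × ln(456.02/514) = -54.96 J/K.
ΔS₂ = m₂c₂ ln(T_f/T₂) = 578.619 × ln(456.02/410) = 61.55 J/K.
ΔS_total = -54.96 + 61.55 = 6.59 J/K.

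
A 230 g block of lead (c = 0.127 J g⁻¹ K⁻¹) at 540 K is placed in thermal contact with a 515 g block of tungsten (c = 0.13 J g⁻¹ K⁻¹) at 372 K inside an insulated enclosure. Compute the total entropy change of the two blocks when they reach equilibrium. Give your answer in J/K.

Energy balance: T_f = (m₁c₁T₁ + m₂c₂T₂)/(m₁c₁ + m₂c₂) = 423.03 K.
ΔS₁ = m₁c₁ ln(T_f/T₁) = 29.21 × ln(423.03/540) = -7.131 J/K.
ΔS₂ = m₂c₂ ln(T_f/T₂) = 66.95 × ln(423.03/372) = 8.607 J/K.
ΔS_total = -7.131 + 8.607 = 1.48 J/K.

ΔS_total = 1.48 J/K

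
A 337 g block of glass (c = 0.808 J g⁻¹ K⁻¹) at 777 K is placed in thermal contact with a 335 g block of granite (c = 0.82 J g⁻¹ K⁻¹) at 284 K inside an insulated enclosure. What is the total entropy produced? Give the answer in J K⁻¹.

ΔS_total = 66.6 J/K

Energy balance: T_f = (m₁c₁T₁ + m₂c₂T₂)/(m₁c₁ + m₂c₂) = 529.42 K.
ΔS₁ = m₁c₁ ln(T_f/T₁) = 272.296 × ln(529.42/777) = -104.5 J/K.
ΔS₂ = m₂c₂ ln(T_f/T₂) = 274.7 × ln(529.42/284) = 171.1 J/K.
ΔS_total = -104.5 + 171.1 = 66.6 J/K.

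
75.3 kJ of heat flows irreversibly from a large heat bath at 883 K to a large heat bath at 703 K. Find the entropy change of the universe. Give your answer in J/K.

ΔS_hot = −Q/T_H = −75300/883 = -85.28 J/K and ΔS_cold = +Q/T_C = 75300/703 = 107.1 J/K.
ΔS_total = -85.28 + 107.1 = 21.8 J/K, positive as the second law requires.

ΔS_total = 21.8 J/K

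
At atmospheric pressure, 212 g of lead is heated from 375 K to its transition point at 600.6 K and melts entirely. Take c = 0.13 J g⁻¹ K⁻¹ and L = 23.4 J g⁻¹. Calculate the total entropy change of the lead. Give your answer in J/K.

ΔS = 21.2 J/K

Warming step: ΔS₁ = m c ln(T_tr/T_i) = 212 × 0.13 × ln(600.6/375) = 12.98 J/K.
Phase change: ΔS₂ = +mL/T_tr = 212 × 23.4 / 600.6 = 8.26 J/K.
ΔS_total = (12.98) + (8.26) = 21.2 J/K.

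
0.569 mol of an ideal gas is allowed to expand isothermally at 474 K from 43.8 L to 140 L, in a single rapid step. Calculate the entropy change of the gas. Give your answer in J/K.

Entropy is a state function, so ΔS_gas depends only on the end states.
For an isothermal ideal gas ΔS_gas = nR ln(V₂/V₁) = 0.569 × 8.314 × ln(140/43.8) = 5.5 J/K.

ΔS_gas = 5.5 J/K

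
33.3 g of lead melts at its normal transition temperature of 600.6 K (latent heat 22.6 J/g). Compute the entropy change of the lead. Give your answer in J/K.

Heat absorbed by the substance: Q = mL = 33.3 × 22.6 = 752.58 J.
At constant T, ΔS = Q_rev/T = 752.58 / 600.6 = 1.25 J/K.

ΔS = 1.25 J/K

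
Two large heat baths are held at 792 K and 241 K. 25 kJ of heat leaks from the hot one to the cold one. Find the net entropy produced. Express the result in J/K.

ΔS_hot = −Q/T_H = −25000/792 = -31.566 J/K and ΔS_cold = +Q/T_C = 25000/241 = 103.73 J/K.
ΔS_total = -31.566 + 103.73 = 72.2 J/K, positive as the second law requires.

ΔS_total = 72.2 J/K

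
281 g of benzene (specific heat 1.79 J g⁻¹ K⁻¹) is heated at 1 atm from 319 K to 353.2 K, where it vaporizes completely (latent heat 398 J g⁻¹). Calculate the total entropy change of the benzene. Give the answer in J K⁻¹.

ΔS = 368 J/K

Warming step: ΔS₁ = m c ln(T_tr/T_i) = 281 × 1.79 × ln(353.2/319) = 51.23 J/K.
Phase change: ΔS₂ = +mL/T_tr = 281 × 398 / 353.2 = 316.6 J/K.
ΔS_total = (51.23) + (316.6) = 368 J/K.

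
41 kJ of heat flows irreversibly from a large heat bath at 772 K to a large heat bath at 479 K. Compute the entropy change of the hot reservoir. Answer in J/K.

ΔS_hot = -53.1 J/K

The hot reservoir loses heat Q, so ΔS_hot = −Q/T_H = −41000/772 = -53.1 J/K.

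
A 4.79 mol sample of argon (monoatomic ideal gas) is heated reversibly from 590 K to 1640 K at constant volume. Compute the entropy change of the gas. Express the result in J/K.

ΔS = 61.1 J/K

At constant volume, ΔS = nC_V ln(T₂/T₁) with C_V = 3R/2 = 12.47 J mol⁻¹ K⁻¹.
ΔS = 4.79 × 12.47 × ln(1640/590) = 61.1 J/K.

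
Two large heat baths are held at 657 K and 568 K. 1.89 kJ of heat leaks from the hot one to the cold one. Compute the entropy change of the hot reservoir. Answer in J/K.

ΔS_hot = -2.88 J/K

The hot reservoir loses heat Q, so ΔS_hot = −Q/T_H = −1890/657 = -2.88 J/K.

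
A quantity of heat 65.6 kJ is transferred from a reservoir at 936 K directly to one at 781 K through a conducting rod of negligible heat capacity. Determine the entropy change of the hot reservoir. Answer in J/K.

ΔS_hot = -70.1 J/K

The hot reservoir loses heat Q, so ΔS_hot = −Q/T_H = −65600/936 = -70.1 J/K.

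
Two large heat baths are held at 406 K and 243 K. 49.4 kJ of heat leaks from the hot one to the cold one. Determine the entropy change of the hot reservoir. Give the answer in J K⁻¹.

The hot reservoir loses heat Q, so ΔS_hot = −Q/T_H = −49400/406 = -122 J/K.

ΔS_hot = -122 J/K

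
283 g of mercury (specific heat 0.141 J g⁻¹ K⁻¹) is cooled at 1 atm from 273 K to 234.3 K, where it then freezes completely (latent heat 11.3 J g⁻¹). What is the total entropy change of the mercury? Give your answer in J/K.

Cooling step: ΔS₁ = m c ln(T_tr/T_i) = 283 × 0.141 × ln(234.3/273) = -6.0999 J/K.
Phase change: ΔS₂ = −mL/T_tr = −283 × 11.3 / 234.3 = -13.649 J/K.
ΔS_total = (-6.0999) + (-13.649) = -19.7 J/K.

ΔS = -19.7 J/K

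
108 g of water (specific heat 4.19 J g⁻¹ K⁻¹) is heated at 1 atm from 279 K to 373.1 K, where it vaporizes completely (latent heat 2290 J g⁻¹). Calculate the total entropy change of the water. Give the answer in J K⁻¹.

Warming step: ΔS₁ = m c ln(T_tr/T_i) = 108 × 4.19 × ln(373.1/279) = 131.5 J/K.
Phase change: ΔS₂ = +mL/T_tr = 108 × 2290 / 373.1 = 662.9 J/K.
ΔS_total = (131.5) + (662.9) = 794 J/K.

ΔS = 794 J/K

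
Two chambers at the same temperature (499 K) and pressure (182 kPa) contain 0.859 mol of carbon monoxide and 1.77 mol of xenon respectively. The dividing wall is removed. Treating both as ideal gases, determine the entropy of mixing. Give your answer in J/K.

Mole fractions: x_A = 0.859/2.63 = 0.327, x_B = 0.673.
ΔS_mix = −R(n_A ln x_A + n_B ln x_B) = −8.314 × (0.859 ln 0.327 + 1.77 ln 0.673) = 13.8 J/K.

ΔS_mix = 13.8 J/K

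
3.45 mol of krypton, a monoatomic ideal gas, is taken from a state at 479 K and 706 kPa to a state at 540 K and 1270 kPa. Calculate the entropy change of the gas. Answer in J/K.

ΔS = -8.25 J/K

ΔS = nC_p ln(T₂/T₁) − nR ln(P₂/P₁), with C_p = 5R/2 = 20.79 J mol⁻¹ K⁻¹ for a monoatomic ideal gas.
ΔS = 3.45 × [20.79 × ln(540/479) − 8.314 × ln(1270/706)] = -8.25 J/K.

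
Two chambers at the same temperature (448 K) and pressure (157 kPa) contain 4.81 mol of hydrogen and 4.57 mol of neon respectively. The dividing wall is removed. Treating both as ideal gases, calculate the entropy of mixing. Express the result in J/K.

Mole fractions: x_A = 4.81/9.38 = 0.513, x_B = 0.487.
ΔS_mix = −R(n_A ln x_A + n_B ln x_B) = −8.314 × (4.81 ln 0.513 + 4.57 ln 0.487) = 54 J/K.

ΔS_mix = 54 J/K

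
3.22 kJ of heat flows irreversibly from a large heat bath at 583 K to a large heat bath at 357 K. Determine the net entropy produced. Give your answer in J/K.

ΔS_total = 3.5 J/K

ΔS_hot = −Q/T_H = −3220/583 = -5.523 J/K and ΔS_cold = +Q/T_C = 3220/357 = 9.02 J/K.
ΔS_total = -5.523 + 9.02 = 3.5 J/K, positive as the second law requires.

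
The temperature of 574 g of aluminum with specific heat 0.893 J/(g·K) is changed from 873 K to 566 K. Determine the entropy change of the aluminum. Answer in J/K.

ΔS = -222 J/K

ΔS = ∫dQ_rev/T = m c ln(T₂/T₁) = 574 × 0.893 × ln(566/873) = -222 J/K.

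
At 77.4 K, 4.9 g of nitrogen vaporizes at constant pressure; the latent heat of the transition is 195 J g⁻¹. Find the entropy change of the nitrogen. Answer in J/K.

ΔS = 12.3 J/K

Heat absorbed by the substance: Q = mL = 4.9 × 195 = 955.5 J.
At constant T, ΔS = Q_rev/T = 955.5 / 77.4 = 12.3 J/K.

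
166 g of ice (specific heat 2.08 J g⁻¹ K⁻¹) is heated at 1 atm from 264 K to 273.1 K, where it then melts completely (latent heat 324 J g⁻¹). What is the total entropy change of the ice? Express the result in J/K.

ΔS = 209 J/K

Warming step: ΔS₁ = m c ln(T_tr/T_i) = 166 × 2.08 × ln(273.1/264) = 11.7 J/K.
Phase change: ΔS₂ = +mL/T_tr = 166 × 324 / 273.1 = 196.9 J/K.
ΔS_total = (11.7) + (196.9) = 209 J/K.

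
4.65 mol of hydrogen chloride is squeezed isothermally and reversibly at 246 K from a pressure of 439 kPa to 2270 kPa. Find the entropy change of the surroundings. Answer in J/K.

ΔS_surr = 63.5 J/K

For an isothermal ideal gas ΔS_gas = nR ln(P₁/P₂) = 4.65 × 8.314 × ln(439/2270) = -63.5 J/K.
The process is reversible, so ΔS_surr = −ΔS_gas = 63.5 J/K and ΔS_universe = 0.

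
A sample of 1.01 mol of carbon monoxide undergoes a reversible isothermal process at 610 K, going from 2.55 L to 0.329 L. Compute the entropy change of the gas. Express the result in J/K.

For an isothermal ideal gas ΔS_gas = nR ln(V₂/V₁) = 1.01 × 8.314 × ln(0.329/2.55) = -17.2 J/K.

ΔS_gas = -17.2 J/K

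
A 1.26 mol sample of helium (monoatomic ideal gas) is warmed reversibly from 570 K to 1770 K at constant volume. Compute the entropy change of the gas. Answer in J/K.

ΔS = 17.8 J/K

At constant volume, ΔS = nC_V ln(T₂/T₁) with C_V = 3R/2 = 12.47 J mol⁻¹ K⁻¹.
ΔS = 1.26 × 12.47 × ln(1770/570) = 17.8 J/K.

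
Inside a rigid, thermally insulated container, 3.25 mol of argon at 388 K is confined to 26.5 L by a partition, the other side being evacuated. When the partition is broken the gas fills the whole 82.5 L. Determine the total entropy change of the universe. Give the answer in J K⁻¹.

For an ideal gas in free expansion Q = 0 and W = 0, so T is unchanged.
Entropy is a state function; using a reversible isothermal path, ΔS_gas = nR ln(V₂/V₁) = 3.25 × 8.314 × ln(82.5/26.5) = 30.7 J/K.
The insulated surroundings exchange no heat, so ΔS_surr = 0 and ΔS_universe = ΔS_gas.

ΔS_universe = 30.7 J/K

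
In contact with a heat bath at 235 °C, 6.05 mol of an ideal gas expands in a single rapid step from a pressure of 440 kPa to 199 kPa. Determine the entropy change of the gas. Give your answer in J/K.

ΔS_gas = 39.9 J/K

Entropy is a state function, so ΔS_gas depends only on the end states.
For an isothermal ideal gas ΔS_gas = nR ln(P₁/P₂) = 6.05 × 8.314 × ln(440/199) = 39.9 J/K.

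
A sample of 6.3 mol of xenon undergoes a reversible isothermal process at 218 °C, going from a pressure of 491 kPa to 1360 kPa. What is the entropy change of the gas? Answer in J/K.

For an isothermal ideal gas ΔS_gas = nR ln(P₁/P₂) = 6.3 × 8.314 × ln(491/1360) = -53.4 J/K.

ΔS_gas = -53.4 J/K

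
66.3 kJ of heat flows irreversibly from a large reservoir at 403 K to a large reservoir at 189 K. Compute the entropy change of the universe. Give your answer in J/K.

ΔS_total = 186 J/K

ΔS_hot = −Q/T_H = −66300/403 = -164.5 J/K and ΔS_cold = +Q/T_C = 66300/189 = 350.8 J/K.
ΔS_total = -164.5 + 350.8 = 186 J/K, positive as the second law requires.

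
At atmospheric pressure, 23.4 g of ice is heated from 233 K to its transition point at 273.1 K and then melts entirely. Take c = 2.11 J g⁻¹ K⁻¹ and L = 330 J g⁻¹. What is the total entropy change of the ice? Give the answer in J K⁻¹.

ΔS = 36.1 J/K

Warming step: ΔS₁ = m c ln(T_tr/T_i) = 23.4 × 2.11 × ln(273.1/233) = 7.841 J/K.
Phase change: ΔS₂ = +mL/T_tr = 23.4 × 330 / 273.1 = 28.28 J/K.
ΔS_total = (7.841) + (28.28) = 36.1 J/K.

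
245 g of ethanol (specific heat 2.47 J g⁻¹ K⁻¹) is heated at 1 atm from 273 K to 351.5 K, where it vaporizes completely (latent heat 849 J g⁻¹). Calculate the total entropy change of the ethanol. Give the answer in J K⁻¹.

ΔS = 745 J/K

Warming step: ΔS₁ = m c ln(T_tr/T_i) = 245 × 2.47 × ln(351.5/273) = 152.9 J/K.
Phase change: ΔS₂ = +mL/T_tr = 245 × 849 / 351.5 = 591.8 J/K.
ΔS_total = (152.9) + (591.8) = 745 J/K.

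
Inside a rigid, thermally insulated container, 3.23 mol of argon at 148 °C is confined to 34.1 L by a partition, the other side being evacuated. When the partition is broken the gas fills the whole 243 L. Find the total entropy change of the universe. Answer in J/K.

ΔS_universe = 52.7 J/K

For an ideal gas in free expansion Q = 0 and W = 0, so T is unchanged.
Entropy is a state function; using a reversible isothermal path, ΔS_gas = nR ln(V₂/V₁) = 3.23 × 8.314 × ln(243/34.1) = 52.7 J/K.
The insulated surroundings exchange no heat, so ΔS_surr = 0 and ΔS_universe = ΔS_gas.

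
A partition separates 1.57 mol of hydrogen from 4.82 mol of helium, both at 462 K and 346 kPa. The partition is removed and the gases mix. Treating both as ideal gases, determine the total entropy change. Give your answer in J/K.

ΔS_mix = 29.6 J/K

Mole fractions: x_A = 1.57/6.39 = 0.246, x_B = 0.754.
ΔS_mix = −R(n_A ln x_A + n_B ln x_B) = −8.314 × (1.57 ln 0.246 + 4.82 ln 0.754) = 29.6 J/K.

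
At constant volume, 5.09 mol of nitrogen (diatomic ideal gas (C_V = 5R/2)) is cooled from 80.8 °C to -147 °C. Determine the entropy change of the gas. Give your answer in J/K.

In kelvin: T₁ = 353.95 K, T₂ = 126.15 K. At constant volume, ΔS = nC_V ln(T₂/T₁) with C_V = 5R/2 = 20.79 J mol⁻¹ K⁻¹.
ΔS = 5.09 × 20.79 × ln(126.15/353.95) = -109 J/K.

ΔS = -109 J/K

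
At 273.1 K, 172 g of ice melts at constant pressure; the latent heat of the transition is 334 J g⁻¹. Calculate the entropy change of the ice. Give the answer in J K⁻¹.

Heat absorbed by the substance: Q = mL = 172 × 334 = 57448 J.
At constant T, ΔS = Q_rev/T = 57448 / 273.1 = 210 J/K.

ΔS = 210 J/K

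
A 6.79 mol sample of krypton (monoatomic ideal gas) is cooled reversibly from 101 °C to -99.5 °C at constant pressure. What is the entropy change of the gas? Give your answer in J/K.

ΔS = -108 J/K

In kelvin: T₁ = 374.15 K, T₂ = 173.65 K. At constant pressure, ΔS = nC_p ln(T₂/T₁) with C_p = 5R/2 = 20.79 J mol⁻¹ K⁻¹.
ΔS = 6.79 × 20.79 × ln(173.65/374.15) = -108 J/K.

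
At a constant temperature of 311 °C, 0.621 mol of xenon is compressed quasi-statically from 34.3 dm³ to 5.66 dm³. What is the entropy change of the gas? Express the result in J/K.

For an isothermal ideal gas ΔS_gas = nR ln(V₂/V₁) = 0.621 × 8.314 × ln(5.66/34.3) = -9.3 J/K.

ΔS_gas = -9.3 J/K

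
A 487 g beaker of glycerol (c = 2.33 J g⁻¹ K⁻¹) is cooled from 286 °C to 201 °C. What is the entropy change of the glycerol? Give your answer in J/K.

In kelvin: T₁ = 559.15 K, T₂ = 474.15 K. ΔS = ∫dQ_rev/T = m c ln(T₂/T₁) = 487 × 2.33 × ln(474.15/559.15) = -187 J/K.

ΔS = -187 J/K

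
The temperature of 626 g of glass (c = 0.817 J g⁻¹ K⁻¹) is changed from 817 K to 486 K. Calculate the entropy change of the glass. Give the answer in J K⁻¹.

ΔS = ∫dQ_rev/T = m c ln(T₂/T₁) = 626 × 0.817 × ln(486/817) = -266 J/K.

ΔS = -266 J/K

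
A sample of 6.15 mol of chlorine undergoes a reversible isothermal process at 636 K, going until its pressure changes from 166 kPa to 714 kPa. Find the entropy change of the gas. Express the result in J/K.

For an isothermal ideal gas ΔS_gas = nR ln(P₁/P₂) = 6.15 × 8.314 × ln(166/714) = -74.6 J/K.

ΔS_gas = -74.6 J/K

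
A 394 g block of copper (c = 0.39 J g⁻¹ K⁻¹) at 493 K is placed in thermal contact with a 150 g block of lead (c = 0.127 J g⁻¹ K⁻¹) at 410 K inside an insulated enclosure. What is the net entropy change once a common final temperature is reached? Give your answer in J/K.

ΔS_total = 0.275 J/K

Energy balance: T_f = (m₁c₁T₁ + m₂c₂T₂)/(m₁c₁ + m₂c₂) = 483.85 K.
ΔS₁ = m₁c₁ ln(T_f/T₁) = 153.66 × ln(483.85/493) = -2.88 J/K.
ΔS₂ = m₂c₂ ln(T_f/T₂) = 19.05 × ln(483.85/410) = 3.155 J/K.
ΔS_total = -2.88 + 3.155 = 0.275 J/K.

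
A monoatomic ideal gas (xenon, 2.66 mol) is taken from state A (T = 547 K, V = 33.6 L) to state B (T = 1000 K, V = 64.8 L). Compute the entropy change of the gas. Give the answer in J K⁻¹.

ΔS = 34.5 J/K

Entropy is a state function: ΔS = nC_V ln(T₂/T₁) + nR ln(V₂/V₁), with C_V = 3R/2 = 12.47 J mol⁻¹ K⁻¹ for a monoatomic ideal gas.
ΔS = 2.66 × [12.47 × ln(1000/547) + 8.314 × ln(64.8/33.6)] = 34.5 J/K.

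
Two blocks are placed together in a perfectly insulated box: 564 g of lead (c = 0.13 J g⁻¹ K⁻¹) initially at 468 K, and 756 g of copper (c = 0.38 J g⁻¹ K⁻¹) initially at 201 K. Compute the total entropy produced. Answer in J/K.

Energy balance: T_f = (m₁c₁T₁ + m₂c₂T₂)/(m₁c₁ + m₂c₂) = 255.29 K.
ΔS₁ = m₁c₁ ln(T_f/T₁) = 73.32 × ln(255.29/468) = -44.44 J/K.
ΔS₂ = m₂c₂ ln(T_f/T₂) = 287.28 × ln(255.29/201) = 68.69 J/K.
ΔS_total = -44.44 + 68.69 = 24.2 J/K.

ΔS_total = 24.2 J/K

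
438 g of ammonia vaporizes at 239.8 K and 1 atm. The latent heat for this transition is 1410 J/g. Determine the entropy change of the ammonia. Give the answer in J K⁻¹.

Heat absorbed by the substance: Q = mL = 438 × 1410 = 617580 J.
At constant T, ΔS = Q_rev/T = 617580 / 239.8 = 2580 J/K.

ΔS = 2580 J/K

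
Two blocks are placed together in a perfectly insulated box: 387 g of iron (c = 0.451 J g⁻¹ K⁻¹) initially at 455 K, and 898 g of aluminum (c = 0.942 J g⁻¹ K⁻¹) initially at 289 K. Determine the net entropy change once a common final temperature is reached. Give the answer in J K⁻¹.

Energy balance: T_f = (m₁c₁T₁ + m₂c₂T₂)/(m₁c₁ + m₂c₂) = 317.39 K.
ΔS₁ = m₁c₁ ln(T_f/T₁) = 174.537 × ln(317.39/455) = -62.86 J/K.
ΔS₂ = m₂c₂ ln(T_f/T₂) = 845.916 × ln(317.39/289) = 79.27 J/K.
ΔS_total = -62.86 + 79.27 = 16.4 J/K.

ΔS_total = 16.4 J/K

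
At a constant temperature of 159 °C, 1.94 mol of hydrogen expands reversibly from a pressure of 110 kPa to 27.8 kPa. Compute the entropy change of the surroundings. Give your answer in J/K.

ΔS_surr = -22.2 J/K

For an isothermal ideal gas ΔS_gas = nR ln(P₁/P₂) = 1.94 × 8.314 × ln(110/27.8) = 22.2 J/K.
The process is reversible, so ΔS_surr = −ΔS_gas = -22.2 J/K and ΔS_universe = 0.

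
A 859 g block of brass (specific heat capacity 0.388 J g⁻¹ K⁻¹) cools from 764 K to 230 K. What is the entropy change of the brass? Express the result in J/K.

ΔS = -400 J/K

ΔS = ∫dQ_rev/T = m c ln(T₂/T₁) = 859 × 0.388 × ln(230/764) = -400 J/K.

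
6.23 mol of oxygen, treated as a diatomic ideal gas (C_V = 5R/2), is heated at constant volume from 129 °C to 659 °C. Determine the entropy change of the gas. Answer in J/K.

ΔS = 109 J/K

In kelvin: T₁ = 402.15 K, T₂ = 932.15 K. At constant volume, ΔS = nC_V ln(T₂/T₁) with C_V = 5R/2 = 20.79 J mol⁻¹ K⁻¹.
ΔS = 6.23 × 20.79 × ln(932.15/402.15) = 109 J/K.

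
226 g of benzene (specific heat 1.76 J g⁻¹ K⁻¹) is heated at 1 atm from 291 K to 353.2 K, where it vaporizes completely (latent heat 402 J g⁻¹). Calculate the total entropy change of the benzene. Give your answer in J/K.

ΔS = 334 J/K

Warming step: ΔS₁ = m c ln(T_tr/T_i) = 226 × 1.76 × ln(353.2/291) = 77.05 J/K.
Phase change: ΔS₂ = +mL/T_tr = 226 × 402 / 353.2 = 257.2 J/K.
ΔS_total = (77.05) + (257.2) = 334 J/K.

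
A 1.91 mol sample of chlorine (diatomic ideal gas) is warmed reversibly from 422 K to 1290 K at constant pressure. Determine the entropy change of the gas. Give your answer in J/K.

At constant pressure, ΔS = nC_p ln(T₂/T₁) with C_p = 7R/2 = 29.1 J mol⁻¹ K⁻¹.
ΔS = 1.91 × 29.1 × ln(1290/422) = 62.1 J/K.

ΔS = 62.1 J/K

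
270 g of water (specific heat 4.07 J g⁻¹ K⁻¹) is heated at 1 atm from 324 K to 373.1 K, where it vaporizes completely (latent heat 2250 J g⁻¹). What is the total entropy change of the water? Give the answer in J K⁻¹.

ΔS = 1780 J/K

Warming step: ΔS₁ = m c ln(T_tr/T_i) = 270 × 4.07 × ln(373.1/324) = 155.1 J/K.
Phase change: ΔS₂ = +mL/T_tr = 270 × 2250 / 373.1 = 1628 J/K.
ΔS_total = (155.1) + (1628) = 1780 J/K.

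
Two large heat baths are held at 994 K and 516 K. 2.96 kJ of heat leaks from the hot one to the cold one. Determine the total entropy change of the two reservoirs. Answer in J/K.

ΔS_total = 2.76 J/K

ΔS_hot = −Q/T_H = −2960/994 = -2.978 J/K and ΔS_cold = +Q/T_C = 2960/516 = 5.736 J/K.
ΔS_total = -2.978 + 5.736 = 2.76 J/K, positive as the second law requires.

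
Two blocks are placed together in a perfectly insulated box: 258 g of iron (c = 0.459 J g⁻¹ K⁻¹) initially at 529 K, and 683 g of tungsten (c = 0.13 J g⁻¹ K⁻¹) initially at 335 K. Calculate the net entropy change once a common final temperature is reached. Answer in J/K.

ΔS_total = 5.14 J/K

Energy balance: T_f = (m₁c₁T₁ + m₂c₂T₂)/(m₁c₁ + m₂c₂) = 445.87 K.
ΔS₁ = m₁c₁ ln(T_f/T₁) = 118.422 × ln(445.87/529) = -20.25 J/K.
ΔS₂ = m₂c₂ ln(T_f/T₂) = 88.79 × ln(445.87/335) = 25.39 J/K.
ΔS_total = -20.25 + 25.39 = 5.14 J/K.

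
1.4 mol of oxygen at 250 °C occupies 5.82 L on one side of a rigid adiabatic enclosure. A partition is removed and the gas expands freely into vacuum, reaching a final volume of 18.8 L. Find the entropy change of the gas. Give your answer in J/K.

ΔS_gas = 13.6 J/K

For an ideal gas in free expansion Q = 0 and W = 0, so T is unchanged.
Entropy is a state function; using a reversible isothermal path, ΔS_gas = nR ln(V₂/V₁) = 1.4 × 8.314 × ln(18.8/5.82) = 13.6 J/K.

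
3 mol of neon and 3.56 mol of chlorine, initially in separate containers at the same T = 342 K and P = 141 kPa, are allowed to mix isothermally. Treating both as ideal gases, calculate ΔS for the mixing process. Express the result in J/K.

ΔS_mix = 37.6 J/K

Mole fractions: x_A = 3/6.56 = 0.457, x_B = 0.543.
ΔS_mix = −R(n_A ln x_A + n_B ln x_B) = −8.314 × (3 ln 0.457 + 3.56 ln 0.543) = 37.6 J/K.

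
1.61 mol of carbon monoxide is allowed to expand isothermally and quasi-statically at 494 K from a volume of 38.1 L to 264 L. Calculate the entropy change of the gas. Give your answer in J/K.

For an isothermal ideal gas ΔS_gas = nR ln(V₂/V₁) = 1.61 × 8.314 × ln(264/38.1) = 25.9 J/K.

ΔS_gas = 25.9 J/K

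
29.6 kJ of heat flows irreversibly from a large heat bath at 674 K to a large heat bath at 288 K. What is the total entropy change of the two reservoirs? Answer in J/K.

ΔS_total = 58.9 J/K

ΔS_hot = −Q/T_H = −29600/674 = -43.92 J/K and ΔS_cold = +Q/T_C = 29600/288 = 102.8 J/K.
ΔS_total = -43.92 + 102.8 = 58.9 J/K, positive as the second law requires.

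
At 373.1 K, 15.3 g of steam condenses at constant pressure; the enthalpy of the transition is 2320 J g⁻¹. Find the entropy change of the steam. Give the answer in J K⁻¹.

ΔS = -95.1 J/K

Heat released by the substance: Q = −mL = −15.3 × 2320 = −35496 J.
At constant T, ΔS = Q_rev/T = −35496 / 373.1 = -95.1 J/K.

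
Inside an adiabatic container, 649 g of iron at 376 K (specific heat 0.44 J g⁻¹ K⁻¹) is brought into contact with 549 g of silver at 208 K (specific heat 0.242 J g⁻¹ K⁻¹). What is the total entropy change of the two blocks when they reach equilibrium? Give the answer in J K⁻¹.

Energy balance: T_f = (m₁c₁T₁ + m₂c₂T₂)/(m₁c₁ + m₂c₂) = 322.66 K.
ΔS₁ = m₁c₁ ln(T_f/T₁) = 285.56 × ln(322.66/376) = -43.69 J/K.
ΔS₂ = m₂c₂ ln(T_f/T₂) = 132.858 × ln(322.66/208) = 58.33 J/K.
ΔS_total = -43.69 + 58.33 = 14.6 J/K.

ΔS_total = 14.6 J/K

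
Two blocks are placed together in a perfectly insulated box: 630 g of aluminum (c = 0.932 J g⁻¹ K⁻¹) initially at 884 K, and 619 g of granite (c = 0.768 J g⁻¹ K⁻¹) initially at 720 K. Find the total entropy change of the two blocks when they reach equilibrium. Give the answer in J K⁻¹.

ΔS_total = 5.48 J/K

Energy balance: T_f = (m₁c₁T₁ + m₂c₂T₂)/(m₁c₁ + m₂c₂) = 810.63 K.
ΔS₁ = m₁c₁ ln(T_f/T₁) = 587.16 × ln(810.63/884) = -50.88 J/K.
ΔS₂ = m₂c₂ ln(T_f/T₂) = 475.392 × ln(810.63/720) = 56.36 J/K.
ΔS_total = -50.88 + 56.36 = 5.48 J/K.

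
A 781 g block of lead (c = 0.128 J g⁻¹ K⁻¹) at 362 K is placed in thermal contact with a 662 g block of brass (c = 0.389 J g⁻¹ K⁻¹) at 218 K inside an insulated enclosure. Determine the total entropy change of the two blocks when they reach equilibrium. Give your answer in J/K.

ΔS_total = 9.9 J/K

Energy balance: T_f = (m₁c₁T₁ + m₂c₂T₂)/(m₁c₁ + m₂c₂) = 258.27 K.
ΔS₁ = m₁c₁ ln(T_f/T₁) = 99.968 × ln(258.27/362) = -33.75 J/K.
ΔS₂ = m₂c₂ ln(T_f/T₂) = 257.518 × ln(258.27/218) = 43.65 J/K.
ΔS_total = -33.75 + 43.65 = 9.9 J/K.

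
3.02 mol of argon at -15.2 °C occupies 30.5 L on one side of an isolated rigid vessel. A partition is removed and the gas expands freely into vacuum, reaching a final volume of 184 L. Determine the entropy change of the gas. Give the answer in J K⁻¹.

ΔS_gas = 45.1 J/K

No heat is exchanged and no work is done, so the ideal-gas temperature stays constant.
Entropy is a state function; using a reversible isothermal path, ΔS_gas = nR ln(V₂/V₁) = 3.02 × 8.314 × ln(184/30.5) = 45.1 J/K.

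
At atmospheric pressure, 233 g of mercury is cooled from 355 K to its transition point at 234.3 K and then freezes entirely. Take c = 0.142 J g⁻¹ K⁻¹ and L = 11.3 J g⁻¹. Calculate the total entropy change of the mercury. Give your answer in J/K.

ΔS = -25 J/K

Cooling step: ΔS₁ = m c ln(T_tr/T_i) = 233 × 0.142 × ln(234.3/355) = -13.75 J/K.
Phase change: ΔS₂ = −mL/T_tr = −233 × 11.3 / 234.3 = -11.24 J/K.
ΔS_total = (-13.75) + (-11.24) = -25 J/K.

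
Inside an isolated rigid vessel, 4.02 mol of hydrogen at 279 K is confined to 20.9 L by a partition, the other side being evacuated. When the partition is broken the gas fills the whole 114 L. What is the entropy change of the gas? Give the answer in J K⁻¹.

No heat is exchanged and no work is done, so the ideal-gas temperature stays constant.
Entropy is a state function; using a reversible isothermal path, ΔS_gas = nR ln(V₂/V₁) = 4.02 × 8.314 × ln(114/20.9) = 56.7 J/K.

ΔS_gas = 56.7 J/K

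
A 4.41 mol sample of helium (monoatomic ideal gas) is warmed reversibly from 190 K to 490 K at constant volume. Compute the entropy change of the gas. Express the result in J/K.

At constant volume, ΔS = nC_V ln(T₂/T₁) with C_V = 3R/2 = 12.47 J mol⁻¹ K⁻¹.
ΔS = 4.41 × 12.47 × ln(490/190) = 52.1 J/K.

ΔS = 52.1 J/K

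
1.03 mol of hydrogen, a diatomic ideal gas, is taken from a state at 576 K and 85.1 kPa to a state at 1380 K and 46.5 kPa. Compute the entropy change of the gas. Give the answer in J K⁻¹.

ΔS = nC_p ln(T₂/T₁) − nR ln(P₂/P₁), with C_p = 7R/2 = 29.1 J mol⁻¹ K⁻¹ for a diatomic ideal gas.
ΔS = 1.03 × [29.1 × ln(1380/576) − 8.314 × ln(46.5/85.1)] = 31.4 J/K.

ΔS = 31.4 J/K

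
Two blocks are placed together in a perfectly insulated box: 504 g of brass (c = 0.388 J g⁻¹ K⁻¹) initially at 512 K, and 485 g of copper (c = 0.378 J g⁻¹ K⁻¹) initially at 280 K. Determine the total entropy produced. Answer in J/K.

Energy balance: T_f = (m₁c₁T₁ + m₂c₂T₂)/(m₁c₁ + m₂c₂) = 399.74 K.
ΔS₁ = m₁c₁ ln(T_f/T₁) = 195.552 × ln(399.74/512) = -48.4 J/K.
ΔS₂ = m₂c₂ ln(T_f/T₂) = 183.33 × ln(399.74/280) = 65.27 J/K.
ΔS_total = -48.4 + 65.27 = 16.9 J/K.

ΔS_total = 16.9 J/K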